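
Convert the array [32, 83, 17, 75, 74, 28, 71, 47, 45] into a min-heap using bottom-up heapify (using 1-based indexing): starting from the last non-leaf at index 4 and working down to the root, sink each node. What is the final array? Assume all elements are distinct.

sift down from index 4:
  75 vs smaller child 45 at index 9, swap → [32, 83, 17, 45, 74, 28, 71, 47, 75]
sift down from index 3: already satisfies heap property
sift down from index 2:
  83 vs smaller child 45 at index 4, swap → [32, 45, 17, 83, 74, 28, 71, 47, 75]
  83 vs smaller child 47 at index 8, swap → [32, 45, 17, 47, 74, 28, 71, 83, 75]
sift down from index 1:
  32 vs smaller child 17 at index 3, swap → [17, 45, 32, 47, 74, 28, 71, 83, 75]
  32 vs smaller child 28 at index 6, swap → [17, 45, 28, 47, 74, 32, 71, 83, 75]

[17, 45, 28, 47, 74, 32, 71, 83, 75]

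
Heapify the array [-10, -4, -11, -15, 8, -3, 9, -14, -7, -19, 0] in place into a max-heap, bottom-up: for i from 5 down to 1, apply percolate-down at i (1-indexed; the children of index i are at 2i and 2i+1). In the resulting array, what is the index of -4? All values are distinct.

11

sift down from index 5: already satisfies heap property
sift down from index 4:
  -15 vs larger child -7 at index 9, swap → [-10, -4, -11, -7, 8, -3, 9, -14, -15, -19, 0]
sift down from index 3:
  -11 vs larger child 9 at index 7, swap → [-10, -4, 9, -7, 8, -3, -11, -14, -15, -19, 0]
sift down from index 2:
  -4 vs larger child 8 at index 5, swap → [-10, 8, 9, -7, -4, -3, -11, -14, -15, -19, 0]
  -4 vs larger child 0 at index 11, swap → [-10, 8, 9, -7, 0, -3, -11, -14, -15, -19, -4]
sift down from index 1:
  -10 vs larger child 9 at index 3, swap → [9, 8, -10, -7, 0, -3, -11, -14, -15, -19, -4]
  -10 vs larger child -3 at index 6, swap → [9, 8, -3, -7, 0, -10, -11, -14, -15, -19, -4]
resulting array: [9, 8, -3, -7, 0, -10, -11, -14, -15, -19, -4]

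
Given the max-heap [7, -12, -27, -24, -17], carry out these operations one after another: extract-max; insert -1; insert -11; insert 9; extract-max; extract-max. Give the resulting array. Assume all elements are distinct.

[-11, -12, -27, -24, -17]

extract-max → returns 7:
  remove root 7; move last element -17 to root → [-17, -12, -27, -24]
  -17 vs larger child -12 at index 1, swap → [-12, -17, -27, -24]
insert -1:
  append -1 at index 4 → [-12, -17, -27, -24, -1]
  -1 > parent -17 at index 1, swap → [-12, -1, -27, -24, -17]
  -1 > parent -12 at index 0, swap → [-1, -12, -27, -24, -17]
insert -11:
  append -11 at index 5 → [-1, -12, -27, -24, -17, -11]
  -11 > parent -27 at index 2, swap → [-1, -12, -11, -24, -17, -27]
insert 9:
  append 9 at index 6 → [-1, -12, -11, -24, -17, -27, 9]
  9 > parent -11 at index 2, swap → [-1, -12, 9, -24, -17, -27, -11]
  9 > parent -1 at index 0, swap → [9, -12, -1, -24, -17, -27, -11]
extract-max → returns 9:
  remove root 9; move last element -11 to root → [-11, -12, -1, -24, -17, -27]
  -11 vs larger child -1 at index 2, swap → [-1, -12, -11, -24, -17, -27]
extract-max → returns -1:
  remove root -1; move last element -27 to root → [-27, -12, -11, -24, -17]
  -27 vs larger child -11 at index 2, swap → [-11, -12, -27, -24, -17]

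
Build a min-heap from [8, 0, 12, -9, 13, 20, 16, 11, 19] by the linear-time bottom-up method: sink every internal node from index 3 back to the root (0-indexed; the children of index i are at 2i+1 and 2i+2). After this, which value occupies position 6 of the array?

sift down from index 3: already satisfies heap property
sift down from index 2: already satisfies heap property
sift down from index 1:
  0 vs smaller child -9 at index 3, swap → [8, -9, 12, 0, 13, 20, 16, 11, 19]
sift down from index 0:
  8 vs smaller child -9 at index 1, swap → [-9, 8, 12, 0, 13, 20, 16, 11, 19]
  8 vs smaller child 0 at index 3, swap → [-9, 0, 12, 8, 13, 20, 16, 11, 19]
resulting array: [-9, 0, 12, 8, 13, 20, 16, 11, 19]

16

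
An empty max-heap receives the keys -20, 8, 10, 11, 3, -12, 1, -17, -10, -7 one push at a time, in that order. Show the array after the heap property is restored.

[11, 10, 8, -10, 3, -12, 1, -20, -17, -7]

Insert -20:
  append -20 at index 0 → [-20] (no swap needed)
Insert 8:
  append 8 at index 1 → [-20, 8]
  8 > parent -20 at index 0, swap → [8, -20]
Insert 10:
  append 10 at index 2 → [8, -20, 10]
  10 > parent 8 at index 0, swap → [10, -20, 8]
Insert 11:
  append 11 at index 3 → [10, -20, 8, 11]
  11 > parent -20 at index 1, swap → [10, 11, 8, -20]
  11 > parent 10 at index 0, swap → [11, 10, 8, -20]
Insert 3:
  append 3 at index 4 → [11, 10, 8, -20, 3] (no swap needed)
Insert -12:
  append -12 at index 5 → [11, 10, 8, -20, 3, -12] (no swap needed)
Insert 1:
  append 1 at index 6 → [11, 10, 8, -20, 3, -12, 1] (no swap needed)
Insert -17:
  append -17 at index 7 → [11, 10, 8, -20, 3, -12, 1, -17]
  -17 > parent -20 at index 3, swap → [11, 10, 8, -17, 3, -12, 1, -20]
Insert -10:
  append -10 at index 8 → [11, 10, 8, -17, 3, -12, 1, -20, -10]
  -10 > parent -17 at index 3, swap → [11, 10, 8, -10, 3, -12, 1, -20, -17]
Insert -7:
  append -7 at index 9 → [11, 10, 8, -10, 3, -12, 1, -20, -17, -7] (no swap needed)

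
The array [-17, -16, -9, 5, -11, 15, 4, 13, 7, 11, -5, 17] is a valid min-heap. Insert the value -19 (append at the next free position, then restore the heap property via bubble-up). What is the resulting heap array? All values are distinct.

append -19 at index 12 → [-17, -16, -9, 5, -11, 15, 4, 13, 7, 11, -5, 17, -19]
-19 < parent 15 at index 5, swap → [-17, -16, -9, 5, -11, -19, 4, 13, 7, 11, -5, 17, 15]
-19 < parent -9 at index 2, swap → [-17, -16, -19, 5, -11, -9, 4, 13, 7, 11, -5, 17, 15]
-19 < parent -17 at index 0, swap → [-19, -16, -17, 5, -11, -9, 4, 13, 7, 11, -5, 17, 15]

[-19, -16, -17, 5, -11, -9, 4, 13, 7, 11, -5, 17, 15]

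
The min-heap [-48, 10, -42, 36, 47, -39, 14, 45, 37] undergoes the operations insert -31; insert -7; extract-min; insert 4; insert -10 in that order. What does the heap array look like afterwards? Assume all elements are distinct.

insert -31:
  append -31 at index 9 → [-48, 10, -42, 36, 47, -39, 14, 45, 37, -31]
  -31 < parent 47 at index 4, swap → [-48, 10, -42, 36, -31, -39, 14, 45, 37, 47]
  -31 < parent 10 at index 1, swap → [-48, -31, -42, 36, 10, -39, 14, 45, 37, 47]
insert -7:
  append -7 at index 10 → [-48, -31, -42, 36, 10, -39, 14, 45, 37, 47, -7]
  -7 < parent 10 at index 4, swap → [-48, -31, -42, 36, -7, -39, 14, 45, 37, 47, 10]
extract-min → returns -48:
  remove root -48; move last element 10 to root → [10, -31, -42, 36, -7, -39, 14, 45, 37, 47]
  10 vs smaller child -42 at index 2, swap → [-42, -31, 10, 36, -7, -39, 14, 45, 37, 47]
  10 vs smaller child -39 at index 5, swap → [-42, -31, -39, 36, -7, 10, 14, 45, 37, 47]
insert 4:
  append 4 at index 10 → [-42, -31, -39, 36, -7, 10, 14, 45, 37, 47, 4] (no swap needed)
insert -10:
  append -10 at index 11 → [-42, -31, -39, 36, -7, 10, 14, 45, 37, 47, 4, -10]
  -10 < parent 10 at index 5, swap → [-42, -31, -39, 36, -7, -10, 14, 45, 37, 47, 4, 10]

[-42, -31, -39, 36, -7, -10, 14, 45, 37, 47, 4, 10]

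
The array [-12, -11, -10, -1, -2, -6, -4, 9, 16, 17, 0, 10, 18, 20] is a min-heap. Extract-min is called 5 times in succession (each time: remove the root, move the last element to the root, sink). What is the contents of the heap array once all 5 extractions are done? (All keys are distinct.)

[-2, -1, 10, 9, 0, 20, 18, 17, 16]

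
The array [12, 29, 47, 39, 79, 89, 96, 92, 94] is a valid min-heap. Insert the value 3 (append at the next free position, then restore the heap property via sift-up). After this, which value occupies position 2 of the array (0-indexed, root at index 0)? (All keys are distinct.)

47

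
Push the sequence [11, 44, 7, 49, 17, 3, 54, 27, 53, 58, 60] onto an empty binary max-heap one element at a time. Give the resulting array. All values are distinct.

[60, 58, 49, 44, 54, 3, 7, 11, 27, 17, 53]

Insert 11:
  append 11 at index 0 → [11] (no swap needed)
Insert 44:
  append 44 at index 1 → [11, 44]
  44 > parent 11 at index 0, swap → [44, 11]
Insert 7:
  append 7 at index 2 → [44, 11, 7] (no swap needed)
Insert 49:
  append 49 at index 3 → [44, 11, 7, 49]
  49 > parent 11 at index 1, swap → [44, 49, 7, 11]
  49 > parent 44 at index 0, swap → [49, 44, 7, 11]
Insert 17:
  append 17 at index 4 → [49, 44, 7, 11, 17] (no swap needed)
Insert 3:
  append 3 at index 5 → [49, 44, 7, 11, 17, 3] (no swap needed)
Insert 54:
  append 54 at index 6 → [49, 44, 7, 11, 17, 3, 54]
  54 > parent 7 at index 2, swap → [49, 44, 54, 11, 17, 3, 7]
  54 > parent 49 at index 0, swap → [54, 44, 49, 11, 17, 3, 7]
Insert 27:
  append 27 at index 7 → [54, 44, 49, 11, 17, 3, 7, 27]
  27 > parent 11 at index 3, swap → [54, 44, 49, 27, 17, 3, 7, 11]
Insert 53:
  append 53 at index 8 → [54, 44, 49, 27, 17, 3, 7, 11, 53]
  53 > parent 27 at index 3, swap → [54, 44, 49, 53, 17, 3, 7, 11, 27]
  53 > parent 44 at index 1, swap → [54, 53, 49, 44, 17, 3, 7, 11, 27]
Insert 58:
  append 58 at index 9 → [54, 53, 49, 44, 17, 3, 7, 11, 27, 58]
  58 > parent 17 at index 4, swap → [54, 53, 49, 44, 58, 3, 7, 11, 27, 17]
  58 > parent 53 at index 1, swap → [54, 58, 49, 44, 53, 3, 7, 11, 27, 17]
  58 > parent 54 at index 0, swap → [58, 54, 49, 44, 53, 3, 7, 11, 27, 17]
Insert 60:
  append 60 at index 10 → [58, 54, 49, 44, 53, 3, 7, 11, 27, 17, 60]
  60 > parent 53 at index 4, swap → [58, 54, 49, 44, 60, 3, 7, 11, 27, 17, 53]
  60 > parent 54 at index 1, swap → [58, 60, 49, 44, 54, 3, 7, 11, 27, 17, 53]
  60 > parent 58 at index 0, swap → [60, 58, 49, 44, 54, 3, 7, 11, 27, 17, 53]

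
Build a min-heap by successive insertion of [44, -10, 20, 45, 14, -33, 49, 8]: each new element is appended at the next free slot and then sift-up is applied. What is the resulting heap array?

[-33, 8, -10, 14, 44, 20, 49, 45]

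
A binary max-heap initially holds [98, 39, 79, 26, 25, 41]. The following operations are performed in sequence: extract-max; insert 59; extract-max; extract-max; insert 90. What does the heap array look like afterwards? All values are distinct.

[90, 41, 25, 26, 39]

extract-max → returns 98:
  remove root 98; move last element 41 to root → [41, 39, 79, 26, 25]
  41 vs larger child 79 at index 2, swap → [79, 39, 41, 26, 25]
insert 59:
  append 59 at index 5 → [79, 39, 41, 26, 25, 59]
  59 > parent 41 at index 2, swap → [79, 39, 59, 26, 25, 41]
extract-max → returns 79:
  remove root 79; move last element 41 to root → [41, 39, 59, 26, 25]
  41 vs larger child 59 at index 2, swap → [59, 39, 41, 26, 25]
extract-max → returns 59:
  remove root 59; move last element 25 to root → [25, 39, 41, 26]
  25 vs larger child 41 at index 2, swap → [41, 39, 25, 26]
insert 90:
  append 90 at index 4 → [41, 39, 25, 26, 90]
  90 > parent 39 at index 1, swap → [41, 90, 25, 26, 39]
  90 > parent 41 at index 0, swap → [90, 41, 25, 26, 39]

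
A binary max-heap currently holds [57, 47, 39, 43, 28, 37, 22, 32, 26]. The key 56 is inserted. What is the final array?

append 56 at index 9 → [57, 47, 39, 43, 28, 37, 22, 32, 26, 56]
56 > parent 28 at index 4, swap → [57, 47, 39, 43, 56, 37, 22, 32, 26, 28]
56 > parent 47 at index 1, swap → [57, 56, 39, 43, 47, 37, 22, 32, 26, 28]

[57, 56, 39, 43, 47, 37, 22, 32, 26, 28]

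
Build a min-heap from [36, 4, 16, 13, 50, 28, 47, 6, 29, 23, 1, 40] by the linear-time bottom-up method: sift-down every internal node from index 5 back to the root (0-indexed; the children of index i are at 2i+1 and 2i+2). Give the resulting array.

[1, 4, 16, 6, 23, 28, 47, 13, 29, 36, 50, 40]

sift down from index 5: already satisfies heap property
sift down from index 4:
  50 vs smaller child 1 at index 10, swap → [36, 4, 16, 13, 1, 28, 47, 6, 29, 23, 50, 40]
sift down from index 3:
  13 vs smaller child 6 at index 7, swap → [36, 4, 16, 6, 1, 28, 47, 13, 29, 23, 50, 40]
sift down from index 2: already satisfies heap property
sift down from index 1:
  4 vs smaller child 1 at index 4, swap → [36, 1, 16, 6, 4, 28, 47, 13, 29, 23, 50, 40]
sift down from index 0:
  36 vs smaller child 1 at index 1, swap → [1, 36, 16, 6, 4, 28, 47, 13, 29, 23, 50, 40]
  36 vs smaller child 4 at index 4, swap → [1, 4, 16, 6, 36, 28, 47, 13, 29, 23, 50, 40]
  36 vs smaller child 23 at index 9, swap → [1, 4, 16, 6, 23, 28, 47, 13, 29, 36, 50, 40]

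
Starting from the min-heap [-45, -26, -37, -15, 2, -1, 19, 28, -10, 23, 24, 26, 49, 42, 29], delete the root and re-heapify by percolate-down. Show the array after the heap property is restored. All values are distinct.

[-37, -26, -1, -15, 2, 26, 19, 28, -10, 23, 24, 29, 49, 42]

remove root -45; move last element 29 to root → [29, -26, -37, -15, 2, -1, 19, 28, -10, 23, 24, 26, 49, 42]
29 vs smaller child -37 at index 2, swap → [-37, -26, 29, -15, 2, -1, 19, 28, -10, 23, 24, 26, 49, 42]
29 vs smaller child -1 at index 5, swap → [-37, -26, -1, -15, 2, 29, 19, 28, -10, 23, 24, 26, 49, 42]
29 vs smaller child 26 at index 11, swap → [-37, -26, -1, -15, 2, 26, 19, 28, -10, 23, 24, 29, 49, 42]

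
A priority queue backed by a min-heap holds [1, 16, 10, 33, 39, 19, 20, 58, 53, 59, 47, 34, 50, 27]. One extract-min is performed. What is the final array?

[10, 16, 19, 33, 39, 27, 20, 58, 53, 59, 47, 34, 50]

remove root 1; move last element 27 to root → [27, 16, 10, 33, 39, 19, 20, 58, 53, 59, 47, 34, 50]
27 vs smaller child 10 at index 2, swap → [10, 16, 27, 33, 39, 19, 20, 58, 53, 59, 47, 34, 50]
27 vs smaller child 19 at index 5, swap → [10, 16, 19, 33, 39, 27, 20, 58, 53, 59, 47, 34, 50]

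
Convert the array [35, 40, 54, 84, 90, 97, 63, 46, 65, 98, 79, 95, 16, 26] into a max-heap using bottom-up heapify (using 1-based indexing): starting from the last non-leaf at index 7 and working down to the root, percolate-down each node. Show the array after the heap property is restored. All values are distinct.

[98, 90, 97, 84, 79, 95, 63, 46, 65, 40, 35, 54, 16, 26]

sift down from index 7: already satisfies heap property
sift down from index 6: already satisfies heap property
sift down from index 5:
  90 vs larger child 98 at index 10, swap → [35, 40, 54, 84, 98, 97, 63, 46, 65, 90, 79, 95, 16, 26]
sift down from index 4: already satisfies heap property
sift down from index 3:
  54 vs larger child 97 at index 6, swap → [35, 40, 97, 84, 98, 54, 63, 46, 65, 90, 79, 95, 16, 26]
  54 vs larger child 95 at index 12, swap → [35, 40, 97, 84, 98, 95, 63, 46, 65, 90, 79, 54, 16, 26]
sift down from index 2:
  40 vs larger child 98 at index 5, swap → [35, 98, 97, 84, 40, 95, 63, 46, 65, 90, 79, 54, 16, 26]
  40 vs larger child 90 at index 10, swap → [35, 98, 97, 84, 90, 95, 63, 46, 65, 40, 79, 54, 16, 26]
sift down from index 1:
  35 vs larger child 98 at index 2, swap → [98, 35, 97, 84, 90, 95, 63, 46, 65, 40, 79, 54, 16, 26]
  35 vs larger child 90 at index 5, swap → [98, 90, 97, 84, 35, 95, 63, 46, 65, 40, 79, 54, 16, 26]
  35 vs larger child 79 at index 11, swap → [98, 90, 97, 84, 79, 95, 63, 46, 65, 40, 35, 54, 16, 26]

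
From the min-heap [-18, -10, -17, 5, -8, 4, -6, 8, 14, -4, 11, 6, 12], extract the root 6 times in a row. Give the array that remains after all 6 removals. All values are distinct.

extract-min #1 returns -18:
  remove root -18; move last element 12 to root → [12, -10, -17, 5, -8, 4, -6, 8, 14, -4, 11, 6]
  12 vs smaller child -17 at index 2, swap → [-17, -10, 12, 5, -8, 4, -6, 8, 14, -4, 11, 6]
  12 vs smaller child -6 at index 6, swap → [-17, -10, -6, 5, -8, 4, 12, 8, 14, -4, 11, 6]
extract-min #2 returns -17:
  remove root -17; move last element 6 to root → [6, -10, -6, 5, -8, 4, 12, 8, 14, -4, 11]
  6 vs smaller child -10 at index 1, swap → [-10, 6, -6, 5, -8, 4, 12, 8, 14, -4, 11]
  6 vs smaller child -8 at index 4, swap → [-10, -8, -6, 5, 6, 4, 12, 8, 14, -4, 11]
  6 vs smaller child -4 at index 9, swap → [-10, -8, -6, 5, -4, 4, 12, 8, 14, 6, 11]
extract-min #3 returns -10:
  remove root -10; move last element 11 to root → [11, -8, -6, 5, -4, 4, 12, 8, 14, 6]
  11 vs smaller child -8 at index 1, swap → [-8, 11, -6, 5, -4, 4, 12, 8, 14, 6]
  11 vs smaller child -4 at index 4, swap → [-8, -4, -6, 5, 11, 4, 12, 8, 14, 6]
  11 vs only child 6 at index 9, swap → [-8, -4, -6, 5, 6, 4, 12, 8, 14, 11]
extract-min #4 returns -8:
  remove root -8; move last element 11 to root → [11, -4, -6, 5, 6, 4, 12, 8, 14]
  11 vs smaller child -6 at index 2, swap → [-6, -4, 11, 5, 6, 4, 12, 8, 14]
  11 vs smaller child 4 at index 5, swap → [-6, -4, 4, 5, 6, 11, 12, 8, 14]
extract-min #5 returns -6:
  remove root -6; move last element 14 to root → [14, -4, 4, 5, 6, 11, 12, 8]
  14 vs smaller child -4 at index 1, swap → [-4, 14, 4, 5, 6, 11, 12, 8]
  14 vs smaller child 5 at index 3, swap → [-4, 5, 4, 14, 6, 11, 12, 8]
  14 vs only child 8 at index 7, swap → [-4, 5, 4, 8, 6, 11, 12, 14]
extract-min #6 returns -4:
  remove root -4; move last element 14 to root → [14, 5, 4, 8, 6, 11, 12]
  14 vs smaller child 4 at index 2, swap → [4, 5, 14, 8, 6, 11, 12]
  14 vs smaller child 11 at index 5, swap → [4, 5, 11, 8, 6, 14, 12]

[4, 5, 11, 8, 6, 14, 12]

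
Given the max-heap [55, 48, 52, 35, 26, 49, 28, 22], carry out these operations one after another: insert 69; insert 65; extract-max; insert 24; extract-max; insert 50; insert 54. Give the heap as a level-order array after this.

[55, 54, 52, 35, 50, 49, 28, 22, 24, 26, 48]

insert 69:
  append 69 at index 8 → [55, 48, 52, 35, 26, 49, 28, 22, 69]
  69 > parent 35 at index 3, swap → [55, 48, 52, 69, 26, 49, 28, 22, 35]
  69 > parent 48 at index 1, swap → [55, 69, 52, 48, 26, 49, 28, 22, 35]
  69 > parent 55 at index 0, swap → [69, 55, 52, 48, 26, 49, 28, 22, 35]
insert 65:
  append 65 at index 9 → [69, 55, 52, 48, 26, 49, 28, 22, 35, 65]
  65 > parent 26 at index 4, swap → [69, 55, 52, 48, 65, 49, 28, 22, 35, 26]
  65 > parent 55 at index 1, swap → [69, 65, 52, 48, 55, 49, 28, 22, 35, 26]
extract-max → returns 69:
  remove root 69; move last element 26 to root → [26, 65, 52, 48, 55, 49, 28, 22, 35]
  26 vs larger child 65 at index 1, swap → [65, 26, 52, 48, 55, 49, 28, 22, 35]
  26 vs larger child 55 at index 4, swap → [65, 55, 52, 48, 26, 49, 28, 22, 35]
insert 24:
  append 24 at index 9 → [65, 55, 52, 48, 26, 49, 28, 22, 35, 24] (no swap needed)
extract-max → returns 65:
  remove root 65; move last element 24 to root → [24, 55, 52, 48, 26, 49, 28, 22, 35]
  24 vs larger child 55 at index 1, swap → [55, 24, 52, 48, 26, 49, 28, 22, 35]
  24 vs larger child 48 at index 3, swap → [55, 48, 52, 24, 26, 49, 28, 22, 35]
  24 vs larger child 35 at index 8, swap → [55, 48, 52, 35, 26, 49, 28, 22, 24]
insert 50:
  append 50 at index 9 → [55, 48, 52, 35, 26, 49, 28, 22, 24, 50]
  50 > parent 26 at index 4, swap → [55, 48, 52, 35, 50, 49, 28, 22, 24, 26]
  50 > parent 48 at index 1, swap → [55, 50, 52, 35, 48, 49, 28, 22, 24, 26]
insert 54:
  append 54 at index 10 → [55, 50, 52, 35, 48, 49, 28, 22, 24, 26, 54]
  54 > parent 48 at index 4, swap → [55, 50, 52, 35, 54, 49, 28, 22, 24, 26, 48]
  54 > parent 50 at index 1, swap → [55, 54, 52, 35, 50, 49, 28, 22, 24, 26, 48]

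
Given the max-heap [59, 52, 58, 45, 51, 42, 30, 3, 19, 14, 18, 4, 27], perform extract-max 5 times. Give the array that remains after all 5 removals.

[42, 19, 30, 14, 18, 27, 4, 3]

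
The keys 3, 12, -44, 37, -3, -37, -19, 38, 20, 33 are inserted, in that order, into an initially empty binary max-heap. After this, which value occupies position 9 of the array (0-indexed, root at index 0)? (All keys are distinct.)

-3

Insert 3:
  append 3 at index 0 → [3] (no swap needed)
Insert 12:
  append 12 at index 1 → [3, 12]
  12 > parent 3 at index 0, swap → [12, 3]
Insert -44:
  append -44 at index 2 → [12, 3, -44] (no swap needed)
Insert 37:
  append 37 at index 3 → [12, 3, -44, 37]
  37 > parent 3 at index 1, swap → [12, 37, -44, 3]
  37 > parent 12 at index 0, swap → [37, 12, -44, 3]
Insert -3:
  append -3 at index 4 → [37, 12, -44, 3, -3] (no swap needed)
Insert -37:
  append -37 at index 5 → [37, 12, -44, 3, -3, -37]
  -37 > parent -44 at index 2, swap → [37, 12, -37, 3, -3, -44]
Insert -19:
  append -19 at index 6 → [37, 12, -37, 3, -3, -44, -19]
  -19 > parent -37 at index 2, swap → [37, 12, -19, 3, -3, -44, -37]
Insert 38:
  append 38 at index 7 → [37, 12, -19, 3, -3, -44, -37, 38]
  38 > parent 3 at index 3, swap → [37, 12, -19, 38, -3, -44, -37, 3]
  38 > parent 12 at index 1, swap → [37, 38, -19, 12, -3, -44, -37, 3]
  38 > parent 37 at index 0, swap → [38, 37, -19, 12, -3, -44, -37, 3]
Insert 20:
  append 20 at index 8 → [38, 37, -19, 12, -3, -44, -37, 3, 20]
  20 > parent 12 at index 3, swap → [38, 37, -19, 20, -3, -44, -37, 3, 12]
Insert 33:
  append 33 at index 9 → [38, 37, -19, 20, -3, -44, -37, 3, 12, 33]
  33 > parent -3 at index 4, swap → [38, 37, -19, 20, 33, -44, -37, 3, 12, -3]
resulting array: [38, 37, -19, 20, 33, -44, -37, 3, 12, -3]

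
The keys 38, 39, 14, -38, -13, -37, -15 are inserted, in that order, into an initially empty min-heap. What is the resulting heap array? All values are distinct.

Insert 38:
  append 38 at index 0 → [38] (no swap needed)
Insert 39:
  append 39 at index 1 → [38, 39] (no swap needed)
Insert 14:
  append 14 at index 2 → [38, 39, 14]
  14 < parent 38 at index 0, swap → [14, 39, 38]
Insert -38:
  append -38 at index 3 → [14, 39, 38, -38]
  -38 < parent 39 at index 1, swap → [14, -38, 38, 39]
  -38 < parent 14 at index 0, swap → [-38, 14, 38, 39]
Insert -13:
  append -13 at index 4 → [-38, 14, 38, 39, -13]
  -13 < parent 14 at index 1, swap → [-38, -13, 38, 39, 14]
Insert -37:
  append -37 at index 5 → [-38, -13, 38, 39, 14, -37]
  -37 < parent 38 at index 2, swap → [-38, -13, -37, 39, 14, 38]
Insert -15:
  append -15 at index 6 → [-38, -13, -37, 39, 14, 38, -15] (no swap needed)

[-38, -13, -37, 39, 14, 38, -15]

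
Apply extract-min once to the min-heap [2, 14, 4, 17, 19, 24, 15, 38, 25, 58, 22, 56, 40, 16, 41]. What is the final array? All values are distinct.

[4, 14, 15, 17, 19, 24, 16, 38, 25, 58, 22, 56, 40, 41]

remove root 2; move last element 41 to root → [41, 14, 4, 17, 19, 24, 15, 38, 25, 58, 22, 56, 40, 16]
41 vs smaller child 4 at index 2, swap → [4, 14, 41, 17, 19, 24, 15, 38, 25, 58, 22, 56, 40, 16]
41 vs smaller child 15 at index 6, swap → [4, 14, 15, 17, 19, 24, 41, 38, 25, 58, 22, 56, 40, 16]
41 vs only child 16 at index 13, swap → [4, 14, 15, 17, 19, 24, 16, 38, 25, 58, 22, 56, 40, 41]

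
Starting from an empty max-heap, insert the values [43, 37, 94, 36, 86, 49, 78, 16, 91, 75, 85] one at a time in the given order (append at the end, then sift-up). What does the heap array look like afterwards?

Insert 43:
  append 43 at index 0 → [43] (no swap needed)
Insert 37:
  append 37 at index 1 → [43, 37] (no swap needed)
Insert 94:
  append 94 at index 2 → [43, 37, 94]
  94 > parent 43 at index 0, swap → [94, 37, 43]
Insert 36:
  append 36 at index 3 → [94, 37, 43, 36] (no swap needed)
Insert 86:
  append 86 at index 4 → [94, 37, 43, 36, 86]
  86 > parent 37 at index 1, swap → [94, 86, 43, 36, 37]
Insert 49:
  append 49 at index 5 → [94, 86, 43, 36, 37, 49]
  49 > parent 43 at index 2, swap → [94, 86, 49, 36, 37, 43]
Insert 78:
  append 78 at index 6 → [94, 86, 49, 36, 37, 43, 78]
  78 > parent 49 at index 2, swap → [94, 86, 78, 36, 37, 43, 49]
Insert 16:
  append 16 at index 7 → [94, 86, 78, 36, 37, 43, 49, 16] (no swap needed)
Insert 91:
  append 91 at index 8 → [94, 86, 78, 36, 37, 43, 49, 16, 91]
  91 > parent 36 at index 3, swap → [94, 86, 78, 91, 37, 43, 49, 16, 36]
  91 > parent 86 at index 1, swap → [94, 91, 78, 86, 37, 43, 49, 16, 36]
Insert 75:
  append 75 at index 9 → [94, 91, 78, 86, 37, 43, 49, 16, 36, 75]
  75 > parent 37 at index 4, swap → [94, 91, 78, 86, 75, 43, 49, 16, 36, 37]
Insert 85:
  append 85 at index 10 → [94, 91, 78, 86, 75, 43, 49, 16, 36, 37, 85]
  85 > parent 75 at index 4, swap → [94, 91, 78, 86, 85, 43, 49, 16, 36, 37, 75]

[94, 91, 78, 86, 85, 43, 49, 16, 36, 37, 75]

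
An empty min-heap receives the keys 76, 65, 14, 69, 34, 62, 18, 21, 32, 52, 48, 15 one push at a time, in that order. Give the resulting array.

[14, 21, 15, 32, 48, 18, 62, 76, 34, 69, 52, 65]

Insert 76:
  append 76 at index 0 → [76] (no swap needed)
Insert 65:
  append 65 at index 1 → [76, 65]
  65 < parent 76 at index 0, swap → [65, 76]
Insert 14:
  append 14 at index 2 → [65, 76, 14]
  14 < parent 65 at index 0, swap → [14, 76, 65]
Insert 69:
  append 69 at index 3 → [14, 76, 65, 69]
  69 < parent 76 at index 1, swap → [14, 69, 65, 76]
Insert 34:
  append 34 at index 4 → [14, 69, 65, 76, 34]
  34 < parent 69 at index 1, swap → [14, 34, 65, 76, 69]
Insert 62:
  append 62 at index 5 → [14, 34, 65, 76, 69, 62]
  62 < parent 65 at index 2, swap → [14, 34, 62, 76, 69, 65]
Insert 18:
  append 18 at index 6 → [14, 34, 62, 76, 69, 65, 18]
  18 < parent 62 at index 2, swap → [14, 34, 18, 76, 69, 65, 62]
Insert 21:
  append 21 at index 7 → [14, 34, 18, 76, 69, 65, 62, 21]
  21 < parent 76 at index 3, swap → [14, 34, 18, 21, 69, 65, 62, 76]
  21 < parent 34 at index 1, swap → [14, 21, 18, 34, 69, 65, 62, 76]
Insert 32:
  append 32 at index 8 → [14, 21, 18, 34, 69, 65, 62, 76, 32]
  32 < parent 34 at index 3, swap → [14, 21, 18, 32, 69, 65, 62, 76, 34]
Insert 52:
  append 52 at index 9 → [14, 21, 18, 32, 69, 65, 62, 76, 34, 52]
  52 < parent 69 at index 4, swap → [14, 21, 18, 32, 52, 65, 62, 76, 34, 69]
Insert 48:
  append 48 at index 10 → [14, 21, 18, 32, 52, 65, 62, 76, 34, 69, 48]
  48 < parent 52 at index 4, swap → [14, 21, 18, 32, 48, 65, 62, 76, 34, 69, 52]
Insert 15:
  append 15 at index 11 → [14, 21, 18, 32, 48, 65, 62, 76, 34, 69, 52, 15]
  15 < parent 65 at index 5, swap → [14, 21, 18, 32, 48, 15, 62, 76, 34, 69, 52, 65]
  15 < parent 18 at index 2, swap → [14, 21, 15, 32, 48, 18, 62, 76, 34, 69, 52, 65]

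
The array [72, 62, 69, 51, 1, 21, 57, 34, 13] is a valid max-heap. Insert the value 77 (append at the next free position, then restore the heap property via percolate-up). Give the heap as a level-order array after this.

[77, 72, 69, 51, 62, 21, 57, 34, 13, 1]

append 77 at index 9 → [72, 62, 69, 51, 1, 21, 57, 34, 13, 77]
77 > parent 1 at index 4, swap → [72, 62, 69, 51, 77, 21, 57, 34, 13, 1]
77 > parent 62 at index 1, swap → [72, 77, 69, 51, 62, 21, 57, 34, 13, 1]
77 > parent 72 at index 0, swap → [77, 72, 69, 51, 62, 21, 57, 34, 13, 1]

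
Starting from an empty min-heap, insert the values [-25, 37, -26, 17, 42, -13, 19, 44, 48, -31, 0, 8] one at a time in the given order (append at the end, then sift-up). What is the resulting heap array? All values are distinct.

[-31, -26, -25, 37, 0, -13, 19, 44, 48, 42, 17, 8]

Insert -25:
  append -25 at index 0 → [-25] (no swap needed)
Insert 37:
  append 37 at index 1 → [-25, 37] (no swap needed)
Insert -26:
  append -26 at index 2 → [-25, 37, -26]
  -26 < parent -25 at index 0, swap → [-26, 37, -25]
Insert 17:
  append 17 at index 3 → [-26, 37, -25, 17]
  17 < parent 37 at index 1, swap → [-26, 17, -25, 37]
Insert 42:
  append 42 at index 4 → [-26, 17, -25, 37, 42] (no swap needed)
Insert -13:
  append -13 at index 5 → [-26, 17, -25, 37, 42, -13] (no swap needed)
Insert 19:
  append 19 at index 6 → [-26, 17, -25, 37, 42, -13, 19] (no swap needed)
Insert 44:
  append 44 at index 7 → [-26, 17, -25, 37, 42, -13, 19, 44] (no swap needed)
Insert 48:
  append 48 at index 8 → [-26, 17, -25, 37, 42, -13, 19, 44, 48] (no swap needed)
Insert -31:
  append -31 at index 9 → [-26, 17, -25, 37, 42, -13, 19, 44, 48, -31]
  -31 < parent 42 at index 4, swap → [-26, 17, -25, 37, -31, -13, 19, 44, 48, 42]
  -31 < parent 17 at index 1, swap → [-26, -31, -25, 37, 17, -13, 19, 44, 48, 42]
  -31 < parent -26 at index 0, swap → [-31, -26, -25, 37, 17, -13, 19, 44, 48, 42]
Insert 0:
  append 0 at index 10 → [-31, -26, -25, 37, 17, -13, 19, 44, 48, 42, 0]
  0 < parent 17 at index 4, swap → [-31, -26, -25, 37, 0, -13, 19, 44, 48, 42, 17]
Insert 8:
  append 8 at index 11 → [-31, -26, -25, 37, 0, -13, 19, 44, 48, 42, 17, 8] (no swap needed)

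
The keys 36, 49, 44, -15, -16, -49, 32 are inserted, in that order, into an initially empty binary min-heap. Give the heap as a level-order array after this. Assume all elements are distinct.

[-49, -15, -16, 49, 36, 44, 32]

Insert 36:
  append 36 at index 0 → [36] (no swap needed)
Insert 49:
  append 49 at index 1 → [36, 49] (no swap needed)
Insert 44:
  append 44 at index 2 → [36, 49, 44] (no swap needed)
Insert -15:
  append -15 at index 3 → [36, 49, 44, -15]
  -15 < parent 49 at index 1, swap → [36, -15, 44, 49]
  -15 < parent 36 at index 0, swap → [-15, 36, 44, 49]
Insert -16:
  append -16 at index 4 → [-15, 36, 44, 49, -16]
  -16 < parent 36 at index 1, swap → [-15, -16, 44, 49, 36]
  -16 < parent -15 at index 0, swap → [-16, -15, 44, 49, 36]
Insert -49:
  append -49 at index 5 → [-16, -15, 44, 49, 36, -49]
  -49 < parent 44 at index 2, swap → [-16, -15, -49, 49, 36, 44]
  -49 < parent -16 at index 0, swap → [-49, -15, -16, 49, 36, 44]
Insert 32:
  append 32 at index 6 → [-49, -15, -16, 49, 36, 44, 32] (no swap needed)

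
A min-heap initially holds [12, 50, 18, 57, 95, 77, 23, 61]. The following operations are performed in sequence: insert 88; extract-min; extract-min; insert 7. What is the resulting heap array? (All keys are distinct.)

insert 88:
  append 88 at index 8 → [12, 50, 18, 57, 95, 77, 23, 61, 88] (no swap needed)
extract-min → returns 12:
  remove root 12; move last element 88 to root → [88, 50, 18, 57, 95, 77, 23, 61]
  88 vs smaller child 18 at index 2, swap → [18, 50, 88, 57, 95, 77, 23, 61]
  88 vs smaller child 23 at index 6, swap → [18, 50, 23, 57, 95, 77, 88, 61]
extract-min → returns 18:
  remove root 18; move last element 61 to root → [61, 50, 23, 57, 95, 77, 88]
  61 vs smaller child 23 at index 2, swap → [23, 50, 61, 57, 95, 77, 88]
insert 7:
  append 7 at index 7 → [23, 50, 61, 57, 95, 77, 88, 7]
  7 < parent 57 at index 3, swap → [23, 50, 61, 7, 95, 77, 88, 57]
  7 < parent 50 at index 1, swap → [23, 7, 61, 50, 95, 77, 88, 57]
  7 < parent 23 at index 0, swap → [7, 23, 61, 50, 95, 77, 88, 57]

[7, 23, 61, 50, 95, 77, 88, 57]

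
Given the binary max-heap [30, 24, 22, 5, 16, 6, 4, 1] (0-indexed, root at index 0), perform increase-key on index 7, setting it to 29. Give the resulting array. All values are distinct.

[30, 29, 22, 24, 16, 6, 4, 5]

set index 7 from 1 to 29 → [30, 24, 22, 5, 16, 6, 4, 29]
29 > parent 5 at index 3, swap → [30, 24, 22, 29, 16, 6, 4, 5]
29 > parent 24 at index 1, swap → [30, 29, 22, 24, 16, 6, 4, 5]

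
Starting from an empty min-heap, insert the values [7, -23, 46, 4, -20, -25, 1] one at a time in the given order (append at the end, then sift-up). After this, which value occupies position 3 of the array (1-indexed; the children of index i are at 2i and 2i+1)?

Insert 7:
  append 7 at index 1 → [7] (no swap needed)
Insert -23:
  append -23 at index 2 → [7, -23]
  -23 < parent 7 at index 1, swap → [-23, 7]
Insert 46:
  append 46 at index 3 → [-23, 7, 46] (no swap needed)
Insert 4:
  append 4 at index 4 → [-23, 7, 46, 4]
  4 < parent 7 at index 2, swap → [-23, 4, 46, 7]
Insert -20:
  append -20 at index 5 → [-23, 4, 46, 7, -20]
  -20 < parent 4 at index 2, swap → [-23, -20, 46, 7, 4]
Insert -25:
  append -25 at index 6 → [-23, -20, 46, 7, 4, -25]
  -25 < parent 46 at index 3, swap → [-23, -20, -25, 7, 4, 46]
  -25 < parent -23 at index 1, swap → [-25, -20, -23, 7, 4, 46]
Insert 1:
  append 1 at index 7 → [-25, -20, -23, 7, 4, 46, 1] (no swap needed)
resulting array: [-25, -20, -23, 7, 4, 46, 1]

-23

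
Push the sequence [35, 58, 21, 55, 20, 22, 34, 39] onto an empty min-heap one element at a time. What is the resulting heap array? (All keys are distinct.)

Insert 35:
  append 35 at index 0 → [35] (no swap needed)
Insert 58:
  append 58 at index 1 → [35, 58] (no swap needed)
Insert 21:
  append 21 at index 2 → [35, 58, 21]
  21 < parent 35 at index 0, swap → [21, 58, 35]
Insert 55:
  append 55 at index 3 → [21, 58, 35, 55]
  55 < parent 58 at index 1, swap → [21, 55, 35, 58]
Insert 20:
  append 20 at index 4 → [21, 55, 35, 58, 20]
  20 < parent 55 at index 1, swap → [21, 20, 35, 58, 55]
  20 < parent 21 at index 0, swap → [20, 21, 35, 58, 55]
Insert 22:
  append 22 at index 5 → [20, 21, 35, 58, 55, 22]
  22 < parent 35 at index 2, swap → [20, 21, 22, 58, 55, 35]
Insert 34:
  append 34 at index 6 → [20, 21, 22, 58, 55, 35, 34] (no swap needed)
Insert 39:
  append 39 at index 7 → [20, 21, 22, 58, 55, 35, 34, 39]
  39 < parent 58 at index 3, swap → [20, 21, 22, 39, 55, 35, 34, 58]

[20, 21, 22, 39, 55, 35, 34, 58]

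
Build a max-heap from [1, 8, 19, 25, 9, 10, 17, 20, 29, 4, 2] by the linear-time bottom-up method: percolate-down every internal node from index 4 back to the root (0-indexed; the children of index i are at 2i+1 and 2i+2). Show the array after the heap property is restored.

sift down from index 4: already satisfies heap property
sift down from index 3:
  25 vs larger child 29 at index 8, swap → [1, 8, 19, 29, 9, 10, 17, 20, 25, 4, 2]
sift down from index 2: already satisfies heap property
sift down from index 1:
  8 vs larger child 29 at index 3, swap → [1, 29, 19, 8, 9, 10, 17, 20, 25, 4, 2]
  8 vs larger child 25 at index 8, swap → [1, 29, 19, 25, 9, 10, 17, 20, 8, 4, 2]
sift down from index 0:
  1 vs larger child 29 at index 1, swap → [29, 1, 19, 25, 9, 10, 17, 20, 8, 4, 2]
  1 vs larger child 25 at index 3, swap → [29, 25, 19, 1, 9, 10, 17, 20, 8, 4, 2]
  1 vs larger child 20 at index 7, swap → [29, 25, 19, 20, 9, 10, 17, 1, 8, 4, 2]

[29, 25, 19, 20, 9, 10, 17, 1, 8, 4, 2]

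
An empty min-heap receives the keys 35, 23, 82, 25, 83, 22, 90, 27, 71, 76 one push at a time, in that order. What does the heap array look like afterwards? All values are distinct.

Insert 35:
  append 35 at index 0 → [35] (no swap needed)
Insert 23:
  append 23 at index 1 → [35, 23]
  23 < parent 35 at index 0, swap → [23, 35]
Insert 82:
  append 82 at index 2 → [23, 35, 82] (no swap needed)
Insert 25:
  append 25 at index 3 → [23, 35, 82, 25]
  25 < parent 35 at index 1, swap → [23, 25, 82, 35]
Insert 83:
  append 83 at index 4 → [23, 25, 82, 35, 83] (no swap needed)
Insert 22:
  append 22 at index 5 → [23, 25, 82, 35, 83, 22]
  22 < parent 82 at index 2, swap → [23, 25, 22, 35, 83, 82]
  22 < parent 23 at index 0, swap → [22, 25, 23, 35, 83, 82]
Insert 90:
  append 90 at index 6 → [22, 25, 23, 35, 83, 82, 90] (no swap needed)
Insert 27:
  append 27 at index 7 → [22, 25, 23, 35, 83, 82, 90, 27]
  27 < parent 35 at index 3, swap → [22, 25, 23, 27, 83, 82, 90, 35]
Insert 71:
  append 71 at index 8 → [22, 25, 23, 27, 83, 82, 90, 35, 71] (no swap needed)
Insert 76:
  append 76 at index 9 → [22, 25, 23, 27, 83, 82, 90, 35, 71, 76]
  76 < parent 83 at index 4, swap → [22, 25, 23, 27, 76, 82, 90, 35, 71, 83]

[22, 25, 23, 27, 76, 82, 90, 35, 71, 83]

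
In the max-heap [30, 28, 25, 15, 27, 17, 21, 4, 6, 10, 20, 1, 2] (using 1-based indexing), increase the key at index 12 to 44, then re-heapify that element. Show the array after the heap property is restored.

[44, 28, 30, 15, 27, 25, 21, 4, 6, 10, 20, 17, 2]

set index 12 from 1 to 44 → [30, 28, 25, 15, 27, 17, 21, 4, 6, 10, 20, 44, 2]
44 > parent 17 at index 6, swap → [30, 28, 25, 15, 27, 44, 21, 4, 6, 10, 20, 17, 2]
44 > parent 25 at index 3, swap → [30, 28, 44, 15, 27, 25, 21, 4, 6, 10, 20, 17, 2]
44 > parent 30 at index 1, swap → [44, 28, 30, 15, 27, 25, 21, 4, 6, 10, 20, 17, 2]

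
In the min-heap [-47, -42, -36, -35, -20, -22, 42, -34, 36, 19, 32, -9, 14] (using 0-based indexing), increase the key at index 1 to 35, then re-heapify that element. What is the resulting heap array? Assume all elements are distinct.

[-47, -35, -36, -34, -20, -22, 42, 35, 36, 19, 32, -9, 14]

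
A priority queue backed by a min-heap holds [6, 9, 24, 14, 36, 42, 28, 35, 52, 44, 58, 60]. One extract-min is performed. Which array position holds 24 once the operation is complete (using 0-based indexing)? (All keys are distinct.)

2

remove root 6; move last element 60 to root → [60, 9, 24, 14, 36, 42, 28, 35, 52, 44, 58]
60 vs smaller child 9 at index 1, swap → [9, 60, 24, 14, 36, 42, 28, 35, 52, 44, 58]
60 vs smaller child 14 at index 3, swap → [9, 14, 24, 60, 36, 42, 28, 35, 52, 44, 58]
60 vs smaller child 35 at index 7, swap → [9, 14, 24, 35, 36, 42, 28, 60, 52, 44, 58]
resulting array: [9, 14, 24, 35, 36, 42, 28, 60, 52, 44, 58]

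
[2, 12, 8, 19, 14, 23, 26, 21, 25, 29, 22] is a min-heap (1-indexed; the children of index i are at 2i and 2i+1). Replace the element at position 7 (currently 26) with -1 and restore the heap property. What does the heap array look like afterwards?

[-1, 12, 2, 19, 14, 23, 8, 21, 25, 29, 22]

set index 7 from 26 to -1 → [2, 12, 8, 19, 14, 23, -1, 21, 25, 29, 22]
-1 < parent 8 at index 3, swap → [2, 12, -1, 19, 14, 23, 8, 21, 25, 29, 22]
-1 < parent 2 at index 1, swap → [-1, 12, 2, 19, 14, 23, 8, 21, 25, 29, 22]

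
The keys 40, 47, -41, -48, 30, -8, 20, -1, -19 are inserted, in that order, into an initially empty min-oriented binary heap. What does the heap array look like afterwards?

[-48, -41, -8, -19, 30, 40, 20, 47, -1]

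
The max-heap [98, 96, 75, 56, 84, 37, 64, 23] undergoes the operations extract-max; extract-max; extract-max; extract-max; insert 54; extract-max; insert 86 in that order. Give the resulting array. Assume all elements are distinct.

extract-max → returns 98:
  remove root 98; move last element 23 to root → [23, 96, 75, 56, 84, 37, 64]
  23 vs larger child 96 at index 1, swap → [96, 23, 75, 56, 84, 37, 64]
  23 vs larger child 84 at index 4, swap → [96, 84, 75, 56, 23, 37, 64]
extract-max → returns 96:
  remove root 96; move last element 64 to root → [64, 84, 75, 56, 23, 37]
  64 vs larger child 84 at index 1, swap → [84, 64, 75, 56, 23, 37]
extract-max → returns 84:
  remove root 84; move last element 37 to root → [37, 64, 75, 56, 23]
  37 vs larger child 75 at index 2, swap → [75, 64, 37, 56, 23]
extract-max → returns 75:
  remove root 75; move last element 23 to root → [23, 64, 37, 56]
  23 vs larger child 64 at index 1, swap → [64, 23, 37, 56]
  23 vs only child 56 at index 3, swap → [64, 56, 37, 23]
insert 54:
  append 54 at index 4 → [64, 56, 37, 23, 54] (no swap needed)
extract-max → returns 64:
  remove root 64; move last element 54 to root → [54, 56, 37, 23]
  54 vs larger child 56 at index 1, swap → [56, 54, 37, 23]
insert 86:
  append 86 at index 4 → [56, 54, 37, 23, 86]
  86 > parent 54 at index 1, swap → [56, 86, 37, 23, 54]
  86 > parent 56 at index 0, swap → [86, 56, 37, 23, 54]

[86, 56, 37, 23, 54]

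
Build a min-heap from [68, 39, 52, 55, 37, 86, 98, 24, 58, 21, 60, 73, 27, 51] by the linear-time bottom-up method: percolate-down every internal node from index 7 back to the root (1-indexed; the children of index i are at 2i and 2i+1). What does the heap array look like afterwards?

sift down from index 7:
  98 vs only child 51 at index 14, swap → [68, 39, 52, 55, 37, 86, 51, 24, 58, 21, 60, 73, 27, 98]
sift down from index 6:
  86 vs smaller child 27 at index 13, swap → [68, 39, 52, 55, 37, 27, 51, 24, 58, 21, 60, 73, 86, 98]
sift down from index 5:
  37 vs smaller child 21 at index 10, swap → [68, 39, 52, 55, 21, 27, 51, 24, 58, 37, 60, 73, 86, 98]
sift down from index 4:
  55 vs smaller child 24 at index 8, swap → [68, 39, 52, 24, 21, 27, 51, 55, 58, 37, 60, 73, 86, 98]
sift down from index 3:
  52 vs smaller child 27 at index 6, swap → [68, 39, 27, 24, 21, 52, 51, 55, 58, 37, 60, 73, 86, 98]
sift down from index 2:
  39 vs smaller child 21 at index 5, swap → [68, 21, 27, 24, 39, 52, 51, 55, 58, 37, 60, 73, 86, 98]
  39 vs smaller child 37 at index 10, swap → [68, 21, 27, 24, 37, 52, 51, 55, 58, 39, 60, 73, 86, 98]
sift down from index 1:
  68 vs smaller child 21 at index 2, swap → [21, 68, 27, 24, 37, 52, 51, 55, 58, 39, 60, 73, 86, 98]
  68 vs smaller child 24 at index 4, swap → [21, 24, 27, 68, 37, 52, 51, 55, 58, 39, 60, 73, 86, 98]
  68 vs smaller child 55 at index 8, swap → [21, 24, 27, 55, 37, 52, 51, 68, 58, 39, 60, 73, 86, 98]

[21, 24, 27, 55, 37, 52, 51, 68, 58, 39, 60, 73, 86, 98]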